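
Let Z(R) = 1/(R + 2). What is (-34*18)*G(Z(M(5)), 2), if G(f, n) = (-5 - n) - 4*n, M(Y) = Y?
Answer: 9180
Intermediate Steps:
Z(R) = 1/(2 + R)
G(f, n) = -5 - 5*n
(-34*18)*G(Z(M(5)), 2) = (-34*18)*(-5 - 5*2) = -612*(-5 - 10) = -612*(-15) = 9180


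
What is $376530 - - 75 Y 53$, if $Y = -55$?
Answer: $157905$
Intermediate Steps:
$376530 - - 75 Y 53 = 376530 - \left(-75\right) \left(-55\right) 53 = 376530 - 4125 \cdot 53 = 376530 - 218625 = 157905$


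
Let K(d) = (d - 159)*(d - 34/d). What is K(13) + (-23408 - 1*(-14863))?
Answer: -130795/13 ≈ -10061.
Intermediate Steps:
K(d) = (-159 + d)*(d - 34/d)
K(13) + (-23408 - 1*(-14863)) = (-34 + 13² - 159*13 + 5406/13) + (-23408 - 1*(-14863)) = (-34 + 169 - 2067 + 5406*(1/13)) + (-23408 + 14863) = (-34 + 169 - 2067 + 5406/13) - 8545 = -19710/13 - 8545 = -130795/13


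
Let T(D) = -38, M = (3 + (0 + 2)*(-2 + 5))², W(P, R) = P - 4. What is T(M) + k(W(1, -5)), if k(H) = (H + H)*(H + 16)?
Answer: -116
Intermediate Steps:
W(P, R) = -4 + P
k(H) = 2*H*(16 + H) (k(H) = (2*H)*(16 + H) = 2*H*(16 + H))
M = 81 (M = (3 + 2*3)² = (3 + 6)² = 9² = 81)
T(M) + k(W(1, -5)) = -38 + 2*(-4 + 1)*(16 + (-4 + 1)) = -38 + 2*(-3)*(16 - 3) = -38 + 2*(-3)*13 = -38 - 78 = -116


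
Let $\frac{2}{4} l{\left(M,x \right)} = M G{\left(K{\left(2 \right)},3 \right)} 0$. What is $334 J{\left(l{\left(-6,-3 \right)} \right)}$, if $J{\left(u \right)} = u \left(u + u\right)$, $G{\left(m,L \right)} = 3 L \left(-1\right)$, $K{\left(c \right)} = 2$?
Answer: $0$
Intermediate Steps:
$G{\left(m,L \right)} = - 3 L$
$l{\left(M,x \right)} = 0$ ($l{\left(M,x \right)} = 2 M \left(\left(-3\right) 3\right) 0 = 2 M \left(-9\right) 0 = 2 - 9 M 0 = 2 \cdot 0 = 0$)
$J{\left(u \right)} = 2 u^{2}$ ($J{\left(u \right)} = u 2 u = 2 u^{2}$)
$334 J{\left(l{\left(-6,-3 \right)} \right)} = 334 \cdot 2 \cdot 0^{2} = 334 \cdot 2 \cdot 0 = 334 \cdot 0 = 0$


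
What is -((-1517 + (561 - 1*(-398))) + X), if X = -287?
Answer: 845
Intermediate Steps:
-((-1517 + (561 - 1*(-398))) + X) = -((-1517 + (561 - 1*(-398))) - 287) = -((-1517 + (561 + 398)) - 287) = -((-1517 + 959) - 287) = -(-558 - 287) = -1*(-845) = 845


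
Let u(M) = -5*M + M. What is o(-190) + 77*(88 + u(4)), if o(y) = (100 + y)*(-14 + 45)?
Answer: 2754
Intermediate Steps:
o(y) = 3100 + 31*y (o(y) = (100 + y)*31 = 3100 + 31*y)
u(M) = -4*M
o(-190) + 77*(88 + u(4)) = (3100 + 31*(-190)) + 77*(88 - 4*4) = (3100 - 5890) + 77*(88 - 16) = -2790 + 77*72 = -2790 + 5544 = 2754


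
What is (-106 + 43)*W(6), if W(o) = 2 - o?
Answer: 252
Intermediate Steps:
(-106 + 43)*W(6) = (-106 + 43)*(2 - 1*6) = -63*(2 - 6) = -63*(-4) = 252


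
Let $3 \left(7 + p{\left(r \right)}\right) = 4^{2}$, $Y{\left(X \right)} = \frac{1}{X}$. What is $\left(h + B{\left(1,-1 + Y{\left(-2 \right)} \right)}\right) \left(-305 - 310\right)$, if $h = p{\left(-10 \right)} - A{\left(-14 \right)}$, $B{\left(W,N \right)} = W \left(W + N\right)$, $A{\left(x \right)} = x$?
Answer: $- \frac{14555}{2} \approx -7277.5$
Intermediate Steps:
$B{\left(W,N \right)} = W \left(N + W\right)$
$p{\left(r \right)} = - \frac{5}{3}$ ($p{\left(r \right)} = -7 + \frac{4^{2}}{3} = -7 + \frac{1}{3} \cdot 16 = -7 + \frac{16}{3} = - \frac{5}{3}$)
$h = \frac{37}{3}$ ($h = - \frac{5}{3} - -14 = - \frac{5}{3} + 14 = \frac{37}{3} \approx 12.333$)
$\left(h + B{\left(1,-1 + Y{\left(-2 \right)} \right)}\right) \left(-305 - 310\right) = \left(\frac{37}{3} + 1 \left(\left(-1 + \frac{1}{-2}\right) + 1\right)\right) \left(-305 - 310\right) = \left(\frac{37}{3} + 1 \left(\left(-1 - \frac{1}{2}\right) + 1\right)\right) \left(-615\right) = \left(\frac{37}{3} + 1 \left(- \frac{3}{2} + 1\right)\right) \left(-615\right) = \left(\frac{37}{3} + 1 \left(- \frac{1}{2}\right)\right) \left(-615\right) = \left(\frac{37}{3} - \frac{1}{2}\right) \left(-615\right) = \frac{71}{6} \left(-615\right) = - \frac{14555}{2}$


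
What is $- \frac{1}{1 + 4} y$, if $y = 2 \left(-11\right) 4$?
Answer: $\frac{88}{5} \approx 17.6$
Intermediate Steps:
$y = -88$ ($y = \left(-22\right) 4 = -88$)
$- \frac{1}{1 + 4} y = - \frac{1}{1 + 4} \left(-88\right) = - \frac{1}{5} \left(-88\right) = \left(-1\right) \frac{1}{5} \left(-88\right) = \left(- \frac{1}{5}\right) \left(-88\right) = \frac{88}{5}$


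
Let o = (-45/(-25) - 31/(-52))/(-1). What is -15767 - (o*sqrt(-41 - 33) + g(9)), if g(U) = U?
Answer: -15776 + 623*I*sqrt(74)/260 ≈ -15776.0 + 20.612*I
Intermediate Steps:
o = -623/260 (o = (-45*(-1/25) - 31*(-1/52))*(-1) = (9/5 + 31/52)*(-1) = (623/260)*(-1) = -623/260 ≈ -2.3962)
-15767 - (o*sqrt(-41 - 33) + g(9)) = -15767 - (-623*sqrt(-41 - 33)/260 + 9) = -15767 - (-623*I*sqrt(74)/260 + 9) = -15767 - (9 - 623*I*sqrt(74)/260) = -15767 + (-9 + 623*I*sqrt(74)/260) = -15776 + 623*I*sqrt(74)/260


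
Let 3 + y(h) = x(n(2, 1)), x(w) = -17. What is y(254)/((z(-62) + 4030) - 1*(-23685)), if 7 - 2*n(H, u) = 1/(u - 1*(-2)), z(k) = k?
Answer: -20/27653 ≈ -0.00072325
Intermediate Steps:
n(H, u) = 7/2 - 1/(2*(2 + u)) (n(H, u) = 7/2 - 1/(2*(u - 1*(-2))) = 7/2 - 1/(2*(u + 2)) = 7/2 - 1/(2*(2 + u)))
y(h) = -20 (y(h) = -3 - 17 = -20)
y(254)/((z(-62) + 4030) - 1*(-23685)) = -20/((-62 + 4030) - 1*(-23685)) = -20/(3968 + 23685) = -20/27653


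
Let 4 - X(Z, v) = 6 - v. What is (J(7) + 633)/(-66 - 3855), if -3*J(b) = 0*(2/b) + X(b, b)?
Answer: -1894/11763 ≈ -0.16101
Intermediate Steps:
X(Z, v) = -2 + v (X(Z, v) = 4 - (6 - v) = 4 + (-6 + v) = -2 + v)
J(b) = ⅔ - b/3 (J(b) = -(0*(2/b) + (-2 + b))/3 = -(0 + (-2 + b))/3 = -(-2 + b)/3 = ⅔ - b/3)
(J(7) + 633)/(-66 - 3855) = ((⅔ - ⅓*7) + 633)/(-66 - 3855) = ((⅔ - 7/3) + 633)/(-3921) = (-5/3 + 633)*(-1/3921) = (1894/3)*(-1/3921) = -1894/11763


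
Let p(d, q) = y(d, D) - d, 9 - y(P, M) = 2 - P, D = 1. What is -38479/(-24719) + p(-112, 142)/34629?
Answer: 190380332/122284893 ≈ 1.5569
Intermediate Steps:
y(P, M) = 7 + P (y(P, M) = 9 - (2 - P) = 9 + (-2 + P) = 7 + P)
p(d, q) = 7 (p(d, q) = (7 + d) - d = 7)
-38479/(-24719) + p(-112, 142)/34629 = -38479/(-24719) + 7/34629 = -38479*(-1/24719) + 7*(1/34629) = 38479/24719 + 1/4947 = 190380332/122284893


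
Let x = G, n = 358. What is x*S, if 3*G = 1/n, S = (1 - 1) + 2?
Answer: 1/537 ≈ 0.0018622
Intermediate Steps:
S = 2 (S = 0 + 2 = 2)
G = 1/1074 (G = (⅓)/358 = (⅓)*(1/358) = 1/1074 ≈ 0.00093110)
x = 1/1074 ≈ 0.00093110
x*S = (1/1074)*2 = 1/537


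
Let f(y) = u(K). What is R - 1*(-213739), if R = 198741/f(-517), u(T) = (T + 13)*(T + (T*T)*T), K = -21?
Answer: 5290533975/24752 ≈ 2.1374e+5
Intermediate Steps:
u(T) = (13 + T)*(T + T**3) (u(T) = (13 + T)*(T + T**2*T) = (13 + T)*(T + T**3))
f(y) = 74256 (f(y) = -21*(13 - 21 + (-21)**3 + 13*(-21)**2) = -21*(13 - 21 - 9261 + 13*441) = -21*(13 - 21 - 9261 + 5733) = -21*(-3536) = 74256)
R = 66247/24752 (R = 198741/74256 = 198741*(1/74256) = 66247/24752 ≈ 2.6764)
R - 1*(-213739) = 66247/24752 - 1*(-213739) = 66247/24752 + 213739 = 5290533975/24752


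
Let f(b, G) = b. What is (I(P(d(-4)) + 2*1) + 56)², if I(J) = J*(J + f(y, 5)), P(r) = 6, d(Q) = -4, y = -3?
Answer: 9216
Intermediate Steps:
I(J) = J*(-3 + J) (I(J) = J*(J - 3) = J*(-3 + J))
(I(P(d(-4)) + 2*1) + 56)² = ((6 + 2*1)*(-3 + (6 + 2*1)) + 56)² = ((6 + 2)*(-3 + (6 + 2)) + 56)² = (8*(-3 + 8) + 56)² = (8*5 + 56)² = (40 + 56)² = 96² = 9216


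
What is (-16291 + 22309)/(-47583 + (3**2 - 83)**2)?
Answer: -6018/42107 ≈ -0.14292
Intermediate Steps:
(-16291 + 22309)/(-47583 + (3**2 - 83)**2) = 6018/(-47583 + (9 - 83)**2) = 6018/(-47583 + (-74)**2) = 6018/(-47583 + 5476) = 6018/(-42107) = 6018*(-1/42107) = -6018/42107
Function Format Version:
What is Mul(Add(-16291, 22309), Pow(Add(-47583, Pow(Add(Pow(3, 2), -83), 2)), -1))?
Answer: Rational(-6018, 42107) ≈ -0.14292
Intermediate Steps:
Mul(Add(-16291, 22309), Pow(Add(-47583, Pow(Add(Pow(3, 2), -83), 2)), -1)) = Mul(6018, Pow(Add(-47583, Pow(Add(9, -83), 2)), -1)) = Mul(6018, Pow(Add(-47583, Pow(-74, 2)), -1)) = Mul(6018, Pow(Add(-47583, 5476), -1)) = Mul(6018, Pow(-42107, -1)) = Mul(6018, Rational(-1, 42107)) = Rational(-6018, 42107)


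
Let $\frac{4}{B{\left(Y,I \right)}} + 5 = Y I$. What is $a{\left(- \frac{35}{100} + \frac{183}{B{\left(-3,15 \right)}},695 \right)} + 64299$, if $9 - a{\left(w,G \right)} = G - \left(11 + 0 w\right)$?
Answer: $63624$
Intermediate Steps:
$B{\left(Y,I \right)} = \frac{4}{-5 + I Y}$ ($B{\left(Y,I \right)} = \frac{4}{-5 + Y I} = \frac{4}{-5 + I Y}$)
$a{\left(w,G \right)} = 20 - G$ ($a{\left(w,G \right)} = 9 - \left(G - \left(11 + 0 w\right)\right) = 9 - \left(G + \left(-11 + 0\right)\right) = 9 - \left(G - 11\right) = 9 - \left(-11 + G\right) = 20 - G$)
$a{\left(- \frac{35}{100} + \frac{183}{B{\left(-3,15 \right)}},695 \right)} + 64299 = \left(20 - 695\right) + 64299 = -675 + 64299 = 63624$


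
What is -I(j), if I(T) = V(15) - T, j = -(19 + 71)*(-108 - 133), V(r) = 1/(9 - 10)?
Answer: 21691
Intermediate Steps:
V(r) = -1 (V(r) = 1/(-1) = -1)
j = 21690 (j = -90*(-241) = -1*(-21690) = 21690)
I(T) = -1 - T
-I(j) = -(-1 - 1*21690) = -(-1 - 21690) = -1*(-21691) = 21691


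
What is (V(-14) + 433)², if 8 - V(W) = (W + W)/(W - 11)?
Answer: 120934009/625 ≈ 1.9349e+5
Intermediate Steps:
V(W) = 8 - 2*W/(-11 + W) (V(W) = 8 - (W + W)/(W - 11) = 8 - 2*W/(-11 + W))
(V(-14) + 433)² = (2*(-44 + 3*(-14))/(-11 - 14) + 433)² = (2*(-44 - 42)/(-25) + 433)² = (2*(-1/25)*(-86) + 433)² = (172/25 + 433)² = (10997/25)² = 120934009/625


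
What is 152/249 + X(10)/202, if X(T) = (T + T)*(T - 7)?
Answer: 22822/25149 ≈ 0.90747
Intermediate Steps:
X(T) = 2*T*(-7 + T) (X(T) = (2*T)*(-7 + T) = 2*T*(-7 + T))
152/249 + X(10)/202 = 152/249 + (2*10*(-7 + 10))/202 = 152*(1/249) + (2*10*3)*(1/202) = 152/249 + 60*(1/202) = 152/249 + 30/101 = 22822/25149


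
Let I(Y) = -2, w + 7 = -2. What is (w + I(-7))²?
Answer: 121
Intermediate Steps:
w = -9 (w = -7 - 2 = -9)
(w + I(-7))² = (-9 - 2)² = (-11)² = 121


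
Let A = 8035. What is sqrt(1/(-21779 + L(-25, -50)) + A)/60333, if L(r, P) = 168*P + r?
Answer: sqrt(203616187621)/303716322 ≈ 0.0014857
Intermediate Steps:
L(r, P) = r + 168*P
sqrt(1/(-21779 + L(-25, -50)) + A)/60333 = sqrt(1/(-21779 + (-25 + 168*(-50))) + 8035)/60333 = sqrt(1/(-21779 + (-25 - 8400)) + 8035)*(1/60333) = sqrt(1/(-21779 - 8425) + 8035)*(1/60333) = sqrt(1/(-30204) + 8035)*(1/60333) = sqrt(-1/30204 + 8035)*(1/60333) = sqrt(242689139/30204)*(1/60333) = (sqrt(203616187621)/5034)*(1/60333) = sqrt(203616187621)/303716322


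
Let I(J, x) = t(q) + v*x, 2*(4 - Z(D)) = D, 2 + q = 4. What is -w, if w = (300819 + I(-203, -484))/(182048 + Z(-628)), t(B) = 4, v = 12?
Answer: -295015/182366 ≈ -1.6177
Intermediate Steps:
q = 2 (q = -2 + 4 = 2)
Z(D) = 4 - D/2
I(J, x) = 4 + 12*x
w = 295015/182366 (w = (300819 + (4 + 12*(-484)))/(182048 + (4 - ½*(-628))) = (300819 + (4 - 5808))/(182048 + (4 + 314)) = (300819 - 5804)/(182048 + 318) = 295015/182366 ≈ 1.6177)
-w = -1*295015/182366 = -295015/182366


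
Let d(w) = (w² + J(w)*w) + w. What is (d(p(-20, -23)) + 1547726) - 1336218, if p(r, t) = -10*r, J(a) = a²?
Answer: 8251708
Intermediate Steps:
d(w) = w + w² + w³ (d(w) = (w² + w²*w) + w = (w² + w³) + w = w + w² + w³)
(d(p(-20, -23)) + 1547726) - 1336218 = ((-10*(-20))*(1 - 10*(-20) + (-10*(-20))²) + 1547726) - 1336218 = (200*(1 + 200 + 200²) + 1547726) - 1336218 = (200*(1 + 200 + 40000) + 1547726) - 1336218 = (200*40201 + 1547726) - 1336218 = (8040200 + 1547726) - 1336218 = 9587926 - 1336218 = 8251708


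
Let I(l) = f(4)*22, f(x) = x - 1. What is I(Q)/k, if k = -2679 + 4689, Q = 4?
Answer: 11/335 ≈ 0.032836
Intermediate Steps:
k = 2010
f(x) = -1 + x
I(l) = 66 (I(l) = (-1 + 4)*22 = 3*22 = 66)
I(Q)/k = 66/2010 = 66*(1/2010) = 11/335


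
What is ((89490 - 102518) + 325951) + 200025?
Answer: 512948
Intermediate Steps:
((89490 - 102518) + 325951) + 200025 = (-13028 + 325951) + 200025 = 312923 + 200025 = 512948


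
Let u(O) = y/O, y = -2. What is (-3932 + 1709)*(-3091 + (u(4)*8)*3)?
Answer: 6897969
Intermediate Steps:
u(O) = -2/O
(-3932 + 1709)*(-3091 + (u(4)*8)*3) = (-3932 + 1709)*(-3091 + (-2/4*8)*3) = -2223*(-3091 + (-2*1/4*8)*3) = -2223*(-3091 - 1/2*8*3) = -2223*(-3091 - 4*3) = -2223*(-3091 - 12) = -2223*(-3103) = 6897969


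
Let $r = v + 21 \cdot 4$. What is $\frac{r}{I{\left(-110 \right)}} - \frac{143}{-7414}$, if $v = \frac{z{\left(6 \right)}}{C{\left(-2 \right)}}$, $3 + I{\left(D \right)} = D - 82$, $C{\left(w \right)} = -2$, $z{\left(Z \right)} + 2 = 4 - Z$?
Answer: $- \frac{55429}{131430} \approx -0.42174$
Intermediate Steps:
$z{\left(Z \right)} = 2 - Z$ ($z{\left(Z \right)} = -2 - \left(-4 + Z\right) = 2 - Z$)
$I{\left(D \right)} = -85 + D$ ($I{\left(D \right)} = -3 + \left(D - 82\right) = -3 + \left(-82 + D\right) = -85 + D$)
$v = 2$ ($v = \frac{2 - 6}{-2} = \left(2 - 6\right) \left(- \frac{1}{2}\right) = \left(-4\right) \left(- \frac{1}{2}\right) = 2$)
$r = 86$ ($r = 2 + 21 \cdot 4 = 2 + 84 = 86$)
$\frac{r}{I{\left(-110 \right)}} - \frac{143}{-7414} = \frac{86}{-85 - 110} - \frac{143}{-7414} = \frac{86}{-195} - - \frac{13}{674} = 86 \left(- \frac{1}{195}\right) + \frac{13}{674} = - \frac{86}{195} + \frac{13}{674} = - \frac{55429}{131430}$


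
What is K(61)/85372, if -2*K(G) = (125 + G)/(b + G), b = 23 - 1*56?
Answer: -93/2390416 ≈ -3.8905e-5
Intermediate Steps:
b = -33 (b = 23 - 56 = -33)
K(G) = -(125 + G)/(2*(-33 + G))
K(61)/85372 = ((-125 - 1*61)/(2*(-33 + 61)))/85372 = ((½)*(-125 - 61)/28)*(1/85372) = ((½)*(1/28)*(-186))*(1/85372) = -93/28*1/85372 = -93/2390416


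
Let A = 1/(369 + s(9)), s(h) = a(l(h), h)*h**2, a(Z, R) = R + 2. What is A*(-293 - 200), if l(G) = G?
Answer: -493/1260 ≈ -0.39127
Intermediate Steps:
a(Z, R) = 2 + R
s(h) = h**2*(2 + h) (s(h) = (2 + h)*h**2 = h**2*(2 + h))
A = 1/1260 (A = 1/(369 + 9**2*(2 + 9)) = 1/(369 + 81*11) = 1/(369 + 891) = 1/1260 ≈ 0.00079365)
A*(-293 - 200) = (-293 - 200)/1260 = (1/1260)*(-493) = -493/1260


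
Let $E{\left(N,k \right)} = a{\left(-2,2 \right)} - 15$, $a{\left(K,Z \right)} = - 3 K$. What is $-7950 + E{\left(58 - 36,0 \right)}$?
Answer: $-7959$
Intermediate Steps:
$E{\left(N,k \right)} = -9$ ($E{\left(N,k \right)} = \left(-3\right) \left(-2\right) - 15 = 6 - 15 = -9$)
$-7950 + E{\left(58 - 36,0 \right)} = -7950 - 9 = -7959$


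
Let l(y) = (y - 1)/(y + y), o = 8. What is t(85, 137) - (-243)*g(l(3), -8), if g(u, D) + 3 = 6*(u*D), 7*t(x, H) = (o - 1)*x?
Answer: -4532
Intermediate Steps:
t(x, H) = x (t(x, H) = ((8 - 1)*x)/7 = (7*x)/7 = x)
l(y) = (-1 + y)/(2*y) (l(y) = (-1 + y)/((2*y)) = (-1 + y)*(1/(2*y)) = (-1 + y)/(2*y))
g(u, D) = -3 + 6*D*u (g(u, D) = -3 + 6*(u*D) = -3 + 6*(D*u) = -3 + 6*D*u)
t(85, 137) - (-243)*g(l(3), -8) = 85 - (-243)*(-3 + 6*(-8)*((1/2)*(-1 + 3)/3)) = 85 - (-243)*(-3 + 6*(-8)*((1/2)*(1/3)*2)) = 85 - (-243)*(-3 + 6*(-8)*(1/3)) = 85 - (-243)*(-3 - 16) = 85 - (-243)*(-19) = 85 - 1*4617 = 85 - 4617 = -4532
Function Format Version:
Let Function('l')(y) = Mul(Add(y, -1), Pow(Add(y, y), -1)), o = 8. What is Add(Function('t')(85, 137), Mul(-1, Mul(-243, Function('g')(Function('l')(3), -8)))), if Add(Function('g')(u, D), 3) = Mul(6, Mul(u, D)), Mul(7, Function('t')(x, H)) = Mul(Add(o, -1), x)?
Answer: -4532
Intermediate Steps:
Function('t')(x, H) = x (Function('t')(x, H) = Mul(Rational(1, 7), Mul(Add(8, -1), x)) = Mul(Rational(1, 7), Mul(7, x)) = x)
Function('l')(y) = Mul(Rational(1, 2), Pow(y, -1), Add(-1, y)) (Function('l')(y) = Mul(Add(-1, y), Pow(Mul(2, y), -1)) = Mul(Add(-1, y), Mul(Rational(1, 2), Pow(y, -1))) = Mul(Rational(1, 2), Pow(y, -1), Add(-1, y)))
Function('g')(u, D) = Add(-3, Mul(6, D, u)) (Function('g')(u, D) = Add(-3, Mul(6, Mul(u, D))) = Add(-3, Mul(6, Mul(D, u))) = Add(-3, Mul(6, D, u)))
Add(Function('t')(85, 137), Mul(-1, Mul(-243, Function('g')(Function('l')(3), -8)))) = Add(85, Mul(-1, Mul(-243, Add(-3, Mul(6, -8, Mul(Rational(1, 2), Pow(3, -1), Add(-1, 3))))))) = Add(85, Mul(-1, Mul(-243, Add(-3, Mul(6, -8, Mul(Rational(1, 2), Rational(1, 3), 2)))))) = Add(85, Mul(-1, Mul(-243, Add(-3, Mul(6, -8, Rational(1, 3)))))) = Add(85, Mul(-1, Mul(-243, Add(-3, -16)))) = Add(85, Mul(-1, Mul(-243, -19))) = Add(85, Mul(-1, 4617)) = Add(85, -4617) = -4532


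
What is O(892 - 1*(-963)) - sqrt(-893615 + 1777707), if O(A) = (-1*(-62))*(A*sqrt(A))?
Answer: -2*sqrt(221023) + 115010*sqrt(1855) ≈ 4.9525e+6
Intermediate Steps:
O(A) = 62*A**(3/2)
O(892 - 1*(-963)) - sqrt(-893615 + 1777707) = 62*(892 - 1*(-963))**(3/2) - sqrt(-893615 + 1777707) = 62*(892 + 963)**(3/2) - sqrt(884092) = 62*1855**(3/2) - 2*sqrt(221023) = 62*(1855*sqrt(1855)) - 2*sqrt(221023) = 115010*sqrt(1855) - 2*sqrt(221023) = -2*sqrt(221023) + 115010*sqrt(1855)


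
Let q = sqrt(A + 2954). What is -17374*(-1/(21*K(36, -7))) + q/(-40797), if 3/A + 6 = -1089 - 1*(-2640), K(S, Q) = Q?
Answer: -2482/21 - sqrt(783475165)/21010455 ≈ -118.19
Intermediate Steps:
A = 1/515 (A = 3/(-6 + (-1089 - 1*(-2640))) = 3/(-6 + (-1089 + 2640)) = 3/(-6 + 1551) = 3/1545 = 3*(1/1545) = 1/515 ≈ 0.0019417)
q = sqrt(783475165)/515 (q = sqrt(1/515 + 2954) = sqrt(1521311/515) = sqrt(783475165)/515 ≈ 54.351)
-17374*(-1/(21*K(36, -7))) + q/(-40797) = -17374/((-7*(-21))) + (sqrt(783475165)/515)/(-40797) = -17374/147 + (sqrt(783475165)/515)*(-1/40797) = -17374*1/147 - sqrt(783475165)/21010455 = -2482/21 - sqrt(783475165)/21010455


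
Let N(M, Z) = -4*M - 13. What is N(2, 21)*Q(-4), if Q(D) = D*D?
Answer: -336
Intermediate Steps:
Q(D) = D²
N(M, Z) = -13 - 4*M
N(2, 21)*Q(-4) = (-13 - 4*2)*(-4)² = (-13 - 8)*16 = -21*16 = -336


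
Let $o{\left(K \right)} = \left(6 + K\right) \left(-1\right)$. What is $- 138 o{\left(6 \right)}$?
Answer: $1656$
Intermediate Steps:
$o{\left(K \right)} = -6 - K$
$- 138 o{\left(6 \right)} = - 138 \left(-6 - 6\right) = \left(-138\right) \left(-12\right) = 1656$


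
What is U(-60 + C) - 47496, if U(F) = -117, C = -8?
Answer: -47613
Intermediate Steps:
U(-60 + C) - 47496 = -117 - 47496 = -47613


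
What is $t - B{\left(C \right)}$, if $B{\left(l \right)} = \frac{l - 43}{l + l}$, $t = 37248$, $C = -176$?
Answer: $\frac{13111077}{352} \approx 37247.0$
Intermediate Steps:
$B{\left(l \right)} = \frac{-43 + l}{2 l}$
$t - B{\left(C \right)} = 37248 - \frac{-43 - 176}{2 \left(-176\right)} = 37248 - \frac{1}{2} \left(- \frac{1}{176}\right) \left(-219\right) = 37248 - \frac{219}{352} = \frac{13111077}{352}$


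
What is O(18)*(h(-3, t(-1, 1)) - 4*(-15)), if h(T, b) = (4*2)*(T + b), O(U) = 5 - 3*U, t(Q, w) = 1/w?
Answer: -2156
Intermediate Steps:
h(T, b) = 8*T + 8*b (h(T, b) = 8*(T + b) = 8*T + 8*b)
O(18)*(h(-3, t(-1, 1)) - 4*(-15)) = (5 - 3*18)*((8*(-3) + 8/1) - 4*(-15)) = (5 - 54)*((-24 + 8*1) + 60) = -49*((-24 + 8) + 60) = -49*(-16 + 60) = -49*44 = -2156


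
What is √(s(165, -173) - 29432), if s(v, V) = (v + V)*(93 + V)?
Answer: 2*I*√7198 ≈ 169.68*I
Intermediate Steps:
s(v, V) = (93 + V)*(V + v) (s(v, V) = (V + v)*(93 + V) = (93 + V)*(V + v))
√(s(165, -173) - 29432) = √(((-173)² + 93*(-173) + 93*165 - 173*165) - 29432) = √((29929 - 16089 + 15345 - 28545) - 29432) = √(640 - 29432) = √(-28792) = 2*I*√7198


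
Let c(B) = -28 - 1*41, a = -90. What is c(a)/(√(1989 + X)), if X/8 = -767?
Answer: 69*I*√4147/4147 ≈ 1.0715*I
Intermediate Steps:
X = -6136 (X = 8*(-767) = -6136)
c(B) = -69 (c(B) = -28 - 41 = -69)
c(a)/(√(1989 + X)) = -69/√(1989 - 6136) = -69*(-I*√4147/4147) = -(-69)*I*√4147/4147 = 69*I*√4147/4147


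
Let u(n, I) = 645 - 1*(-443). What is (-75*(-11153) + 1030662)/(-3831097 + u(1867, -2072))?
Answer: -1867137/3830009 ≈ -0.48750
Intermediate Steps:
u(n, I) = 1088 (u(n, I) = 645 + 443 = 1088)
(-75*(-11153) + 1030662)/(-3831097 + u(1867, -2072)) = (-75*(-11153) + 1030662)/(-3831097 + 1088) = (836475 + 1030662)/(-3830009) = 1867137*(-1/3830009) = -1867137/3830009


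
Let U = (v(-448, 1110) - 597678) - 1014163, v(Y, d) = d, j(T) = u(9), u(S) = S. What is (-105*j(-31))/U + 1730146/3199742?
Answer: 1394911776458/2576961815701 ≈ 0.54130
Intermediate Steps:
j(T) = 9
U = -1610731 (U = (1110 - 597678) - 1014163 = -596568 - 1014163 = -1610731)
(-105*j(-31))/U + 1730146/3199742 = -105*9/(-1610731) + 1730146/3199742 = -945*(-1/1610731) + 1730146*(1/3199742) = 945/1610731 + 865073/1599871 = 1394911776458/2576961815701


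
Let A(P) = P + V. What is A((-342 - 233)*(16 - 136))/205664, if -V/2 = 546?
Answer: 16977/51416 ≈ 0.33019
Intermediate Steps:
V = -1092 (V = -2*546 = -1092)
A(P) = -1092 + P (A(P) = P - 1092 = -1092 + P)
A((-342 - 233)*(16 - 136))/205664 = (-1092 + (-342 - 233)*(16 - 136))/205664 = (-1092 - 575*(-120))*(1/205664) = (-1092 + 69000)*(1/205664) = 67908*(1/205664) = 16977/51416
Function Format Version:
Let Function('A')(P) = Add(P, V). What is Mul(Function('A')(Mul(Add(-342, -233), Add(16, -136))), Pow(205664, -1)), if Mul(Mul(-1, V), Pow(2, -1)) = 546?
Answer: Rational(16977, 51416) ≈ 0.33019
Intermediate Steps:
V = -1092 (V = Mul(-2, 546) = -1092)
Function('A')(P) = Add(-1092, P) (Function('A')(P) = Add(P, -1092) = Add(-1092, P))
Mul(Function('A')(Mul(Add(-342, -233), Add(16, -136))), Pow(205664, -1)) = Mul(Add(-1092, Mul(Add(-342, -233), Add(16, -136))), Pow(205664, -1)) = Mul(Add(-1092, Mul(-575, -120)), Rational(1, 205664)) = Mul(Add(-1092, 69000), Rational(1, 205664)) = Mul(67908, Rational(1, 205664)) = Rational(16977, 51416)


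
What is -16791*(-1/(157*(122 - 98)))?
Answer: 5597/1256 ≈ 4.4562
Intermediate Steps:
-16791*(-1/(157*(122 - 98))) = -16791/((-157*24)) = -16791/(-3768) = -16791*(-1/3768) = 5597/1256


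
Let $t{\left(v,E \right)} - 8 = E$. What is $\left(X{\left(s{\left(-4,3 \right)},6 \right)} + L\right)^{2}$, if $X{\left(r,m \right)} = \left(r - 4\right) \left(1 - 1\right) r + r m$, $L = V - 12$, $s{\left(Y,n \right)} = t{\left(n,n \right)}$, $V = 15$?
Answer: $4761$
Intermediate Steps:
$t{\left(v,E \right)} = 8 + E$
$s{\left(Y,n \right)} = 8 + n$
$L = 3$ ($L = 15 - 12 = 3$)
$X{\left(r,m \right)} = m r$ ($X{\left(r,m \right)} = \left(-4 + r\right) 0 r + m r = 0 r + m r = 0 + m r = m r$)
$\left(X{\left(s{\left(-4,3 \right)},6 \right)} + L\right)^{2} = \left(6 \left(8 + 3\right) + 3\right)^{2} = \left(6 \cdot 11 + 3\right)^{2} = \left(66 + 3\right)^{2} = 69^{2} = 4761$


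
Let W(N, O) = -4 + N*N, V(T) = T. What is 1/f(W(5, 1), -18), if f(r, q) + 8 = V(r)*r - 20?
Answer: 1/413 ≈ 0.0024213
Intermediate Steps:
W(N, O) = -4 + N²
f(r, q) = -28 + r² (f(r, q) = -8 + (r*r - 20) = -8 + (r² - 20) = -8 + (-20 + r²) = -28 + r²)
1/f(W(5, 1), -18) = 1/(-28 + (-4 + 5²)²) = 1/(-28 + (-4 + 25)²) = 1/(-28 + 21²) = 1/(-28 + 441) = 1/413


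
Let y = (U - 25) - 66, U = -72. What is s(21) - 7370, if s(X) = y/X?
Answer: -154933/21 ≈ -7377.8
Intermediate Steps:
y = -163 (y = (-72 - 25) - 66 = -97 - 66 = -163)
s(X) = -163/X
s(21) - 7370 = -163/21 - 7370 = -154933/21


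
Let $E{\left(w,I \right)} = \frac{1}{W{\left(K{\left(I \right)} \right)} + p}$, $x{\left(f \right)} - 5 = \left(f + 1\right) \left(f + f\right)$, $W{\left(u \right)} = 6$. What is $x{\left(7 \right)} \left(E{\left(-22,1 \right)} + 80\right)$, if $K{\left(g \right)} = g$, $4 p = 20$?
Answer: $\frac{103077}{11} \approx 9370.6$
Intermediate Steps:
$p = 5$ ($p = \frac{1}{4} \cdot 20 = 5$)
$x{\left(f \right)} = 5 + 2 f \left(1 + f\right)$ ($x{\left(f \right)} = 5 + \left(f + 1\right) \left(f + f\right) = 5 + \left(1 + f\right) 2 f = 5 + 2 f \left(1 + f\right)$)
$E{\left(w,I \right)} = \frac{1}{11}$ ($E{\left(w,I \right)} = \frac{1}{6 + 5} = \frac{1}{11}$)
$x{\left(7 \right)} \left(E{\left(-22,1 \right)} + 80\right) = \left(5 + 2 \cdot 7 + 2 \cdot 7^{2}\right) \left(\frac{1}{11} + 80\right) = \left(5 + 14 + 2 \cdot 49\right) \frac{881}{11} = \left(5 + 14 + 98\right) \frac{881}{11} = 117 \cdot \frac{881}{11} = \frac{103077}{11}$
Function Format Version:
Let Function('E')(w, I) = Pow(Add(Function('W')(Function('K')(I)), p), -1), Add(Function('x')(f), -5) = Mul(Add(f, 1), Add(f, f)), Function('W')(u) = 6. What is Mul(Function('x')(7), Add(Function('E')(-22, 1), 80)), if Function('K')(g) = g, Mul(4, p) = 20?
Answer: Rational(103077, 11) ≈ 9370.6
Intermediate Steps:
p = 5 (p = Mul(Rational(1, 4), 20) = 5)
Function('x')(f) = Add(5, Mul(2, f, Add(1, f))) (Function('x')(f) = Add(5, Mul(Add(f, 1), Add(f, f))) = Add(5, Mul(Add(1, f), Mul(2, f))) = Add(5, Mul(2, f, Add(1, f))))
Function('E')(w, I) = Rational(1, 11) (Function('E')(w, I) = Pow(Add(6, 5), -1) = Pow(11, -1) = Rational(1, 11))
Mul(Function('x')(7), Add(Function('E')(-22, 1), 80)) = Mul(Add(5, Mul(2, 7), Mul(2, Pow(7, 2))), Add(Rational(1, 11), 80)) = Mul(Add(5, 14, Mul(2, 49)), Rational(881, 11)) = Mul(Add(5, 14, 98), Rational(881, 11)) = Mul(117, Rational(881, 11)) = Rational(103077, 11)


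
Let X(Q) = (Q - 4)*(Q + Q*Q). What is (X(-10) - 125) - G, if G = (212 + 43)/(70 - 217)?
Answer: -67780/49 ≈ -1383.3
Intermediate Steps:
X(Q) = (-4 + Q)*(Q + Q²)
G = -85/49 (G = 255/(-147) = 255*(-1/147) = -85/49 ≈ -1.7347)
(X(-10) - 125) - G = (-10*(-4 + (-10)² - 3*(-10)) - 125) - 1*(-85/49) = (-10*(-4 + 100 + 30) - 125) + 85/49 = (-10*126 - 125) + 85/49 = (-1260 - 125) + 85/49 = -1385 + 85/49 = -67780/49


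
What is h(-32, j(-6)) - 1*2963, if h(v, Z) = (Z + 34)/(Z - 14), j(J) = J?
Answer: -14822/5 ≈ -2964.4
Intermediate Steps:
h(v, Z) = (34 + Z)/(-14 + Z)
h(-32, j(-6)) - 1*2963 = (34 - 6)/(-14 - 6) - 1*2963 = 28/(-20) - 2963 = -1/20*28 - 2963 = -7/5 - 2963 = -14822/5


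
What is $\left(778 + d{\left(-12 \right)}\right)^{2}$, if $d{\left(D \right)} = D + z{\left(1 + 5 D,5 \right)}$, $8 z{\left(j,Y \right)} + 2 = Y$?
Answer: $\frac{37589161}{64} \approx 5.8733 \cdot 10^{5}$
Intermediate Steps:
$z{\left(j,Y \right)} = - \frac{1}{4} + \frac{Y}{8}$
$d{\left(D \right)} = \frac{3}{8} + D$ ($d{\left(D \right)} = D + \left(- \frac{1}{4} + \frac{1}{8} \cdot 5\right) = D + \left(- \frac{1}{4} + \frac{5}{8}\right) = D + \frac{3}{8} = \frac{3}{8} + D$)
$\left(778 + d{\left(-12 \right)}\right)^{2} = \left(778 + \left(\frac{3}{8} - 12\right)\right)^{2} = \left(778 - \frac{93}{8}\right)^{2} = \left(\frac{6131}{8}\right)^{2} = \frac{37589161}{64}$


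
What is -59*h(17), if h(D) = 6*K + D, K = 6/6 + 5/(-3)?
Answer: -767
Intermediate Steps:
K = -⅔ (K = 6*(⅙) + 5*(-⅓) = 1 - 5/3 = -⅔ ≈ -0.66667)
h(D) = -4 + D (h(D) = 6*(-⅔) + D = -4 + D)
-59*h(17) = -59*(-4 + 17) = -59*13 = -767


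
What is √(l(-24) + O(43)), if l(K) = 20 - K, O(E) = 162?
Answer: √206 ≈ 14.353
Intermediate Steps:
√(l(-24) + O(43)) = √((20 - 1*(-24)) + 162) = √((20 + 24) + 162) = √(44 + 162) = √206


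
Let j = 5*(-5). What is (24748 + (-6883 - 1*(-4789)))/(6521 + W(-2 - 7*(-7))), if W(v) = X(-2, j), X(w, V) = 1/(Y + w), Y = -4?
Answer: 135924/39125 ≈ 3.4741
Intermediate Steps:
j = -25
X(w, V) = 1/(-4 + w)
W(v) = -⅙ (W(v) = 1/(-4 - 2) = 1/(-6) = -⅙)
(24748 + (-6883 - 1*(-4789)))/(6521 + W(-2 - 7*(-7))) = (24748 + (-6883 - 1*(-4789)))/(6521 - ⅙) = (24748 + (-6883 + 4789))/(39125/6) = (24748 - 2094)*(6/39125) = 22654*(6/39125) = 135924/39125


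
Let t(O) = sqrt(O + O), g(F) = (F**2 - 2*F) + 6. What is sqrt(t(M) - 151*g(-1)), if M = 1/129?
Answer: sqrt(-22615119 + 129*sqrt(258))/129 ≈ 36.863*I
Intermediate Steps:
g(F) = 6 + F**2 - 2*F
M = 1/129 ≈ 0.0077519
t(O) = sqrt(2)*sqrt(O) (t(O) = sqrt(2*O) = sqrt(2)*sqrt(O))
sqrt(t(M) - 151*g(-1)) = sqrt(sqrt(2)*sqrt(1/129) - 151*(6 + (-1)**2 - 2*(-1))) = sqrt(sqrt(2)*(sqrt(129)/129) - 151*(6 + 1 + 2)) = sqrt(sqrt(258)/129 - 151*9) = sqrt(sqrt(258)/129 - 1359) = sqrt(-1359 + sqrt(258)/129)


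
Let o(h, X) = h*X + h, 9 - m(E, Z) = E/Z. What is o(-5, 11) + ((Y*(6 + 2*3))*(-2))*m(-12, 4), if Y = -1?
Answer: 228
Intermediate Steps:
m(E, Z) = 9 - E/Z
o(h, X) = h + X*h (o(h, X) = X*h + h = h + X*h)
o(-5, 11) + ((Y*(6 + 2*3))*(-2))*m(-12, 4) = -5*(1 + 11) + (-(6 + 2*3)*(-2))*(9 - 1*(-12)/4) = -5*12 + (-(6 + 6)*(-2))*(9 - 1*(-12)*1/4) = -60 + (-1*12*(-2))*(9 + 3) = -60 - 12*(-2)*12 = -60 + 24*12 = -60 + 288 = 228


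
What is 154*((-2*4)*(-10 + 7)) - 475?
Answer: 3221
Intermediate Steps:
154*((-2*4)*(-10 + 7)) - 475 = 154*(-8*(-3)) - 475 = 154*24 - 475 = 3696 - 475 = 3221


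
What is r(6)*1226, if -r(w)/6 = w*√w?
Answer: -44136*√6 ≈ -1.0811e+5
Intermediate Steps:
r(w) = -6*w^(3/2) (r(w) = -6*w*√w = -6*w^(3/2))
r(6)*1226 = -36*√6*1226 = -44136*√6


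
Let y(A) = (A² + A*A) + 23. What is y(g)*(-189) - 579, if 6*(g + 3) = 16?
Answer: -4968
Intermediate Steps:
g = -⅓ (g = -3 + (⅙)*16 = -3 + 8/3 = -⅓ ≈ -0.33333)
y(A) = 23 + 2*A² (y(A) = (A² + A²) + 23 = 2*A² + 23 = 23 + 2*A²)
y(g)*(-189) - 579 = (23 + 2*(-⅓)²)*(-189) - 579 = (23 + 2*(⅑))*(-189) - 579 = (23 + 2/9)*(-189) - 579 = (209/9)*(-189) - 579 = -4389 - 579 = -4968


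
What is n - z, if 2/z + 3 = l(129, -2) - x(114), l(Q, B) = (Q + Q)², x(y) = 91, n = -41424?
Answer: -1376726641/33235 ≈ -41424.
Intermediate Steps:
l(Q, B) = 4*Q² (l(Q, B) = (2*Q)² = 4*Q²)
z = 1/33235 (z = 2/(-3 + (4*129² - 1*91)) = 2/(-3 + (4*16641 - 91)) = 2/(-3 + (66564 - 91)) = 2/(-3 + 66473) = 2/66470 = 2*(1/66470) = 1/33235 ≈ 3.0089e-5)
n - z = -41424 - 1*1/33235 = -41424 - 1/33235 = -1376726641/33235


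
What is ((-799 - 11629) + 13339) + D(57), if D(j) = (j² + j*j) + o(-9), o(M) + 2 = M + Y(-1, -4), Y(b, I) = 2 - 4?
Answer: 7396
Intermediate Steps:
Y(b, I) = -2
o(M) = -4 + M (o(M) = -2 + (M - 2) = -2 + (-2 + M) = -4 + M)
D(j) = -13 + 2*j² (D(j) = (j² + j*j) + (-4 - 9) = (j² + j²) - 13 = 2*j² - 13 = -13 + 2*j²)
((-799 - 11629) + 13339) + D(57) = ((-799 - 11629) + 13339) + (-13 + 2*57²) = (-12428 + 13339) + (-13 + 2*3249) = 911 + (-13 + 6498) = 911 + 6485 = 7396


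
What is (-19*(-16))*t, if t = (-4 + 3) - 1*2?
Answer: -912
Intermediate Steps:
t = -3 (t = -1 - 2 = -3)
(-19*(-16))*t = -19*(-16)*(-3) = 304*(-3) = -912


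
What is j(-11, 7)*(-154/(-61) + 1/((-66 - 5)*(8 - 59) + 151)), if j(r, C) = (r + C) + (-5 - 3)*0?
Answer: -580949/57523 ≈ -10.099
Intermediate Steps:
j(r, C) = C + r (j(r, C) = (C + r) - 8*0 = (C + r) + 0 = C + r)
j(-11, 7)*(-154/(-61) + 1/((-66 - 5)*(8 - 59) + 151)) = (7 - 11)*(-154/(-61) + 1/((-66 - 5)*(8 - 59) + 151)) = -4*(-154*(-1/61) + 1/(-71*(-51) + 151)) = -4*(154/61 + 1/(3621 + 151)) = -4*(154/61 + 1/3772) = -4*580949/230092 = -580949/57523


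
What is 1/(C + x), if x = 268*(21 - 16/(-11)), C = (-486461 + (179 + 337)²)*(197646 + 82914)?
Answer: -11/679587796604 ≈ -1.6186e-11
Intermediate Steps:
C = -61780714800 (C = (-486461 + 516²)*280560 = (-486461 + 266256)*280560 = -220205*280560 = -61780714800)
x = 66196/11 (x = 268*(21 - 1/11*(-16)) = 268*(21 + 16/11) = 268*(247/11) = 66196/11 ≈ 6017.8)
1/(C + x) = 1/(-61780714800 + 66196/11) = 1/(-679587796604/11) = -11/679587796604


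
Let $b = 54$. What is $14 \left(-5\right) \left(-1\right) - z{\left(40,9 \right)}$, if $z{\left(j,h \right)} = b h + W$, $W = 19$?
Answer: $-435$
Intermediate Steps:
$z{\left(j,h \right)} = 19 + 54 h$ ($z{\left(j,h \right)} = 54 h + 19 = 19 + 54 h$)
$14 \left(-5\right) \left(-1\right) - z{\left(40,9 \right)} = 14 \left(-5\right) \left(-1\right) - \left(19 + 54 \cdot 9\right) = \left(-70\right) \left(-1\right) - \left(19 + 486\right) = 70 - 505 = -435$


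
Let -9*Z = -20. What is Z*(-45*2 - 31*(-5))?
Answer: 1300/9 ≈ 144.44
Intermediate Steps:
Z = 20/9 (Z = -⅑*(-20) = 20/9 ≈ 2.2222)
Z*(-45*2 - 31*(-5)) = 20*(-45*2 - 31*(-5))/9 = 20*(-90 + 155)/9 = (20/9)*65 = 1300/9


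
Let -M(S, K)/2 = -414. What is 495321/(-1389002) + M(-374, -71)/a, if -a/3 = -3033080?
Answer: -93872803383/263309636635 ≈ -0.35651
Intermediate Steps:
M(S, K) = 828 (M(S, K) = -2*(-414) = 828)
a = 9099240 (a = -3*(-3033080) = 9099240)
495321/(-1389002) + M(-374, -71)/a = 495321/(-1389002) + 828/9099240 = 495321*(-1/1389002) + 828*(1/9099240) = -495321/1389002 + 69/758270 = -93872803383/263309636635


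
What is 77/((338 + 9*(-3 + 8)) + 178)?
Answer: 7/51 ≈ 0.13725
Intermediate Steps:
77/((338 + 9*(-3 + 8)) + 178) = 77/((338 + 9*5) + 178) = 77/((338 + 45) + 178) = 77/(383 + 178) = 77/561 = 77*(1/561) = 7/51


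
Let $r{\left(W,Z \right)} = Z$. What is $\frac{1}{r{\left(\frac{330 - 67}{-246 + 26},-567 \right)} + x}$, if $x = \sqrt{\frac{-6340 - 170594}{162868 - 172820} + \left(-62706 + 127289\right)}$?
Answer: $- \frac{403056}{182610827} - \frac{20 \sqrt{81609821}}{182610827} \approx -0.0031966$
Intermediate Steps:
$x = \frac{35 \sqrt{81609821}}{1244}$ ($x = \sqrt{- \frac{176934}{-9952} + 64583} = \sqrt{\left(-176934\right) \left(- \frac{1}{9952}\right) + 64583} = \sqrt{\frac{88467}{4976} + 64583} = \sqrt{\frac{321453475}{4976}} = \frac{35 \sqrt{81609821}}{1244} \approx 254.17$)
$\frac{1}{r{\left(\frac{330 - 67}{-246 + 26},-567 \right)} + x} = \frac{1}{-567 + \frac{35 \sqrt{81609821}}{1244}}$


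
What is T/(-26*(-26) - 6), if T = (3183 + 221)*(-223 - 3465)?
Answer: -6276976/335 ≈ -18737.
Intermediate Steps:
T = -12553952 (T = 3404*(-3688) = -12553952)
T/(-26*(-26) - 6) = -12553952/(-26*(-26) - 6) = -12553952/(676 - 6) = -12553952/670 = -12553952*1/670 = -6276976/335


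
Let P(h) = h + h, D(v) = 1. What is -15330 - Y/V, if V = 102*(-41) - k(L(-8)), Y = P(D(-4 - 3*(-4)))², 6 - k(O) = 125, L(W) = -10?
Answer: -62285786/4063 ≈ -15330.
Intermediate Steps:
k(O) = -119 (k(O) = 6 - 1*125 = 6 - 125 = -119)
P(h) = 2*h
Y = 4 (Y = (2*1)² = 2² = 4)
V = -4063 (V = 102*(-41) - 1*(-119) = -4182 + 119 = -4063)
-15330 - Y/V = -15330 - 4/(-4063) = -15330 - 4*(-1)/4063 = -15330 - 1*(-4/4063) = -15330 + 4/4063 = -62285786/4063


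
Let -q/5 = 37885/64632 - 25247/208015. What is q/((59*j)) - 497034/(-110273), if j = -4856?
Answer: 382903920644171545739/84951709649485856832 ≈ 4.5073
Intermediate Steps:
q = -6248884171/2688885096 (q = -5*(37885/64632 - 25247/208015) = -5*6248884171/13444425480 = -6248884171/2688885096 ≈ -2.3240)
q/((59*j)) - 497034/(-110273) = -6248884171/(2688885096*(59*(-4856))) - 497034/(-110273) = -6248884171/2688885096/(-286504) - 497034*(-1/110273) = -6248884171/2688885096*(-1/286504) + 497034/110273 = 6248884171/770376335544384 + 497034/110273 = 382903920644171545739/84951709649485856832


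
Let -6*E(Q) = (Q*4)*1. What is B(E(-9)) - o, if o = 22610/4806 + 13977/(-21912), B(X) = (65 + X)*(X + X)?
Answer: 14882512081/17551512 ≈ 847.93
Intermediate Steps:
E(Q) = -2*Q/3 (E(Q) = -Q*4/6 = -4*Q/6 = -2*Q/3)
B(X) = 2*X*(65 + X) (B(X) = (65 + X)*(2*X) = 2*X*(65 + X))
o = 71376143/17551512 (o = 22610*(1/4806) + 13977*(-1/21912) = 11305/2403 - 4659/7304 = 71376143/17551512 ≈ 4.0667)
B(E(-9)) - o = 2*(-⅔*(-9))*(65 - ⅔*(-9)) - 1*71376143/17551512 = 2*6*(65 + 6) - 71376143/17551512 = 2*6*71 - 71376143/17551512 = 852 - 71376143/17551512 = 14882512081/17551512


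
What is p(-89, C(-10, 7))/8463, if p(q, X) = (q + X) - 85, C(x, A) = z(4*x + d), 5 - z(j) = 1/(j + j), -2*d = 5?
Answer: -684/34255 ≈ -0.019968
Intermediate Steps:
d = -5/2 (d = -1/2*5 = -5/2 ≈ -2.5000)
z(j) = 5 - 1/(2*j) (z(j) = 5 - 1/(j + j) = 5 - 1/(2*j))
C(x, A) = 5 - 1/(2*(-5/2 + 4*x)) (C(x, A) = 5 - 1/(2*(4*x - 5/2)) = 5 - 1/(2*(-5/2 + 4*x)))
p(q, X) = -85 + X + q (p(q, X) = (X + q) - 85 = -85 + X + q)
p(-89, C(-10, 7))/8463 = (-85 + 2*(-13 + 20*(-10))/(-5 + 8*(-10)) - 89)/8463 = (-85 + 2*(-13 - 200)/(-5 - 80) - 89)*(1/8463) = (-85 + 2*(-213)/(-85) - 89)*(1/8463) = (-85 + 2*(-1/85)*(-213) - 89)*(1/8463) = (-85 + 426/85 - 89)*(1/8463) = -14364/85*1/8463 = -684/34255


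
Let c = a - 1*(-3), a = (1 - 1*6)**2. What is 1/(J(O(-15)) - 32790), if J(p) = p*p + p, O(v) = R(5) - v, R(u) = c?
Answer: -1/30898 ≈ -3.2365e-5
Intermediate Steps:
a = 25 (a = (1 - 6)**2 = (-5)**2 = 25)
c = 28 (c = 25 - 1*(-3) = 25 + 3 = 28)
R(u) = 28
O(v) = 28 - v
J(p) = p + p**2 (J(p) = p**2 + p = p + p**2)
1/(J(O(-15)) - 32790) = 1/((28 - 1*(-15))*(1 + (28 - 1*(-15))) - 32790) = 1/((28 + 15)*(1 + (28 + 15)) - 32790) = 1/(43*(1 + 43) - 32790) = 1/(43*44 - 32790) = 1/(1892 - 32790) = 1/(-30898) = -1/30898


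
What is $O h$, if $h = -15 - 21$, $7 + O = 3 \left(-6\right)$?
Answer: $900$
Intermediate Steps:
$O = -25$ ($O = -7 + 3 \left(-6\right) = -7 - 18 = -25$)
$h = -36$
$O h = \left(-25\right) \left(-36\right) = 900$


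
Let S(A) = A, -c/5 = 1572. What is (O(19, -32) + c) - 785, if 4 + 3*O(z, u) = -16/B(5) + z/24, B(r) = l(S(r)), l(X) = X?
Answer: -3112969/360 ≈ -8647.1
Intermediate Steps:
c = -7860 (c = -5*1572 = -7860)
B(r) = r
O(z, u) = -12/5 + z/72 (O(z, u) = -4/3 + (-16/5 + z/24)/3 = -4/3 + (-16/15 + z/72) = -12/5 + z/72)
(O(19, -32) + c) - 785 = ((-12/5 + (1/72)*19) - 7860) - 785 = ((-12/5 + 19/72) - 7860) - 785 = (-769/360 - 7860) - 785 = -2830369/360 - 785 = -3112969/360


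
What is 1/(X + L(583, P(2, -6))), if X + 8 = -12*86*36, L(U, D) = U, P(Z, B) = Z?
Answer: -1/36577 ≈ -2.7340e-5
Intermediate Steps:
X = -37160 (X = -8 - 12*86*36 = -8 - 1032*36 = -8 - 37152 = -37160)
1/(X + L(583, P(2, -6))) = 1/(-37160 + 583) = 1/(-36577) = -1/36577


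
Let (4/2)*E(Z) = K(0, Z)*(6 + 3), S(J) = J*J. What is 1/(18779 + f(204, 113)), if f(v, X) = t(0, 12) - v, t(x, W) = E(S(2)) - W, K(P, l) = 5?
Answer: 2/37171 ≈ 5.3805e-5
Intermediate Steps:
S(J) = J**2
E(Z) = 45/2 (E(Z) = (5*(6 + 3))/2 = (5*9)/2 = (1/2)*45 = 45/2)
t(x, W) = 45/2 - W
f(v, X) = 21/2 - v (f(v, X) = (45/2 - 1*12) - v = (45/2 - 12) - v = 21/2 - v)
1/(18779 + f(204, 113)) = 1/(18779 + (21/2 - 1*204)) = 1/(18779 + (21/2 - 204)) = 1/(18779 - 387/2) = 1/(37171/2) = 2/37171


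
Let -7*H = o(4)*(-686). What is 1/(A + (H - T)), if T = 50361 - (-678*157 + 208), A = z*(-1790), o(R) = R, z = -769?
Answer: 1/1220303 ≈ 8.1947e-7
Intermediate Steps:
A = 1376510 (A = -769*(-1790) = 1376510)
H = 392 (H = -4*(-686)/7 = -⅐*(-2744) = 392)
T = 156599 (T = 50361 - (-106446 + 208) = 50361 - 1*(-106238) = 50361 + 106238 = 156599)
1/(A + (H - T)) = 1/(1376510 + (392 - 1*156599)) = 1/(1376510 + (392 - 156599)) = 1/(1376510 - 156207) = 1/1220303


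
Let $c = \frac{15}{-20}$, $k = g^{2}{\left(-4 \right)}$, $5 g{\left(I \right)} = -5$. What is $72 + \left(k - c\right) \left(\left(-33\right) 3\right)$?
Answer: $- \frac{405}{4} \approx -101.25$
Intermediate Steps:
$g{\left(I \right)} = -1$ ($g{\left(I \right)} = \frac{1}{5} \left(-5\right) = -1$)
$k = 1$ ($k = \left(-1\right)^{2} = 1$)
$c = - \frac{3}{4}$ ($c = 15 \left(- \frac{1}{20}\right) = - \frac{3}{4} \approx -0.75$)
$72 + \left(k - c\right) \left(\left(-33\right) 3\right) = 72 + \left(1 - - \frac{3}{4}\right) \left(\left(-33\right) 3\right) = 72 + \left(1 + \frac{3}{4}\right) \left(-99\right) = 72 + \frac{7}{4} \left(-99\right) = 72 - \frac{693}{4} = - \frac{405}{4}$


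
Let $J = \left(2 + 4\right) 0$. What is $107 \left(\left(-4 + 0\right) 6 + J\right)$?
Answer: $-2568$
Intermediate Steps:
$J = 0$ ($J = 6 \cdot 0 = 0$)
$107 \left(\left(-4 + 0\right) 6 + J\right) = 107 \left(\left(-4 + 0\right) 6 + 0\right) = 107 \left(\left(-4\right) 6 + 0\right) = 107 \left(-24 + 0\right) = 107 \left(-24\right) = -2568$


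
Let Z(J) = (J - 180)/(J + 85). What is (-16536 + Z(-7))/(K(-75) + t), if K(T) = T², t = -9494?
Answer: 1289995/301782 ≈ 4.2746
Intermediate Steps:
Z(J) = (-180 + J)/(85 + J)
(-16536 + Z(-7))/(K(-75) + t) = (-16536 + (-180 - 7)/(85 - 7))/((-75)² - 9494) = (-16536 - 187/78)/(5625 - 9494) = (-16536 + (1/78)*(-187))/(-3869) = (-16536 - 187/78)*(-1/3869) = -1289995/78*(-1/3869) = 1289995/301782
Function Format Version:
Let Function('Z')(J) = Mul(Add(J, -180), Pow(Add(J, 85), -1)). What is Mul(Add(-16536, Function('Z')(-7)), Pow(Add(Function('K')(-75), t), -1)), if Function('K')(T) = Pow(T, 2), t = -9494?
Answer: Rational(1289995, 301782) ≈ 4.2746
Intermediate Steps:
Function('Z')(J) = Mul(Pow(Add(85, J), -1), Add(-180, J)) (Function('Z')(J) = Mul(Add(-180, J), Pow(Add(85, J), -1)) = Mul(Pow(Add(85, J), -1), Add(-180, J)))
Mul(Add(-16536, Function('Z')(-7)), Pow(Add(Function('K')(-75), t), -1)) = Mul(Add(-16536, Mul(Pow(Add(85, -7), -1), Add(-180, -7))), Pow(Add(Pow(-75, 2), -9494), -1)) = Mul(Add(-16536, Mul(Pow(78, -1), -187)), Pow(Add(5625, -9494), -1)) = Mul(Add(-16536, Mul(Rational(1, 78), -187)), Pow(-3869, -1)) = Mul(Add(-16536, Rational(-187, 78)), Rational(-1, 3869)) = Mul(Rational(-1289995, 78), Rational(-1, 3869)) = Rational(1289995, 301782)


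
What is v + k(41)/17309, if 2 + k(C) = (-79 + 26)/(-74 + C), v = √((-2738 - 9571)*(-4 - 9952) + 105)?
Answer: -13/571197 + 3*√13616501 ≈ 11070.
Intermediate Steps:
v = 3*√13616501 (v = √(-12309*(-9956) + 105) = √(122548404 + 105) = √122548509 = 3*√13616501 ≈ 11070.)
k(C) = -2 - 53/(-74 + C) (k(C) = -2 + (-79 + 26)/(-74 + C) = -2 - 53/(-74 + C))
v + k(41)/17309 = 3*√13616501 + ((95 - 2*41)/(-74 + 41))/17309 = 3*√13616501 + ((95 - 82)/(-33))*(1/17309) = 3*√13616501 - 1/33*13*(1/17309) = 3*√13616501 - 13/33*1/17309 = 3*√13616501 - 13/571197 = -13/571197 + 3*√13616501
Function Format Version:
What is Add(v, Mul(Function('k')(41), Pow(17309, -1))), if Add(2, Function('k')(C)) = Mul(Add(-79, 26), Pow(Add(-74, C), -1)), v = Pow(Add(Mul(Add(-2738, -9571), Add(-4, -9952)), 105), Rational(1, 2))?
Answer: Add(Rational(-13, 571197), Mul(3, Pow(13616501, Rational(1, 2)))) ≈ 11070.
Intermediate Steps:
v = Mul(3, Pow(13616501, Rational(1, 2))) (v = Pow(Add(Mul(-12309, -9956), 105), Rational(1, 2)) = Pow(Add(122548404, 105), Rational(1, 2)) = Pow(122548509, Rational(1, 2)) = Mul(3, Pow(13616501, Rational(1, 2))) ≈ 11070.)
Function('k')(C) = Add(-2, Mul(-53, Pow(Add(-74, C), -1))) (Function('k')(C) = Add(-2, Mul(Add(-79, 26), Pow(Add(-74, C), -1))) = Add(-2, Mul(-53, Pow(Add(-74, C), -1))))
Add(v, Mul(Function('k')(41), Pow(17309, -1))) = Add(Mul(3, Pow(13616501, Rational(1, 2))), Mul(Mul(Pow(Add(-74, 41), -1), Add(95, Mul(-2, 41))), Pow(17309, -1))) = Add(Mul(3, Pow(13616501, Rational(1, 2))), Mul(Mul(Pow(-33, -1), Add(95, -82)), Rational(1, 17309))) = Add(Mul(3, Pow(13616501, Rational(1, 2))), Mul(Mul(Rational(-1, 33), 13), Rational(1, 17309))) = Add(Mul(3, Pow(13616501, Rational(1, 2))), Mul(Rational(-13, 33), Rational(1, 17309))) = Add(Mul(3, Pow(13616501, Rational(1, 2))), Rational(-13, 571197)) = Add(Rational(-13, 571197), Mul(3, Pow(13616501, Rational(1, 2))))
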